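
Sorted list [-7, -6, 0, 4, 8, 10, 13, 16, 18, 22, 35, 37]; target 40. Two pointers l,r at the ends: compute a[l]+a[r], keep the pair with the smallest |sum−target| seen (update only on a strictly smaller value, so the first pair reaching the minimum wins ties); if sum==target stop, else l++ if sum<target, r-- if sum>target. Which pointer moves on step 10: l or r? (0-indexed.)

l=0 r=11: -7+37=30 d=10 *, l++
l=1 r=11: -6+37=31 d=9 *, l++
l=2 r=11: 0+37=37 d=3 *, l++
l=3 r=11: 4+37=41 d=1 *, r--
l=3 r=10: 4+35=39 d=1, l++
l=4 r=10: 8+35=43 d=3, r--
l=4 r=9: 8+22=30 d=10, l++
l=5 r=9: 10+22=32 d=8, l++
l=6 r=9: 13+22=35 d=5, l++
l=7 r=9: 16+22=38 d=2, l++

l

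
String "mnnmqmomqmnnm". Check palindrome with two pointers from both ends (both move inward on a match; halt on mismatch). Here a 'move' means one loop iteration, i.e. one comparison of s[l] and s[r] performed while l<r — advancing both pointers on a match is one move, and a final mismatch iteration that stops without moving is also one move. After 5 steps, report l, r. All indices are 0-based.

l=5, r=7

l=0 r=12: 'm'=='m', l++,r--
l=1 r=11: 'n'=='n', l++,r--
l=2 r=10: 'n'=='n', l++,r--
l=3 r=9: 'm'=='m', l++,r--
l=4 r=8: 'q'=='q', l++,r--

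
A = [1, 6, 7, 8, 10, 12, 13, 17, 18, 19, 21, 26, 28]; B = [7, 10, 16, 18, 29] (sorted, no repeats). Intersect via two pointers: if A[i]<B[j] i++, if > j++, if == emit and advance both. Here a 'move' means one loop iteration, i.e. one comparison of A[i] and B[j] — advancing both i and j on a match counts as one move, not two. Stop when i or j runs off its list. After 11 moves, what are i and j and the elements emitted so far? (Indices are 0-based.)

i=0 j=0: 1<7, i++
i=1 j=0: 6<7, i++
i=2 j=0: 7==7 emit, i++,j++
i=3 j=1: 8<10, i++
i=4 j=1: 10==10 emit, i++,j++
i=5 j=2: 12<16, i++
i=6 j=2: 13<16, i++
i=7 j=2: 17>16, j++
i=7 j=3: 17<18, i++
i=8 j=3: 18==18 emit, i++,j++
i=9 j=4: 19<29, i++

i=10, j=4, emitted=[7, 10, 18]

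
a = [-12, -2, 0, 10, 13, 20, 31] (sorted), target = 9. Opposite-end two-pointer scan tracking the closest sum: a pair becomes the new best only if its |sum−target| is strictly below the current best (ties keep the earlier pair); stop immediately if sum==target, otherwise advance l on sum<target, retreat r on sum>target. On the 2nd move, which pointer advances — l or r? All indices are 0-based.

[0,6] -12+31=19 d=10 * → r--
[0,5] -12+20=8 d=1 * → l++

l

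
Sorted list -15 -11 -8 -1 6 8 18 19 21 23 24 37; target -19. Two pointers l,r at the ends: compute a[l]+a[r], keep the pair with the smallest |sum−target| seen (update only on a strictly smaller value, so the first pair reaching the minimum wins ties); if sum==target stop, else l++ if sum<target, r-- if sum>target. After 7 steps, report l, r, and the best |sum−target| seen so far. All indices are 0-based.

l=0 r=11: -15+37=22 d=41 *, r--
l=0 r=10: -15+24=9 d=28 *, r--
l=0 r=9: -15+23=8 d=27 *, r--
l=0 r=8: -15+21=6 d=25 *, r--
l=0 r=7: -15+19=4 d=23 *, r--
l=0 r=6: -15+18=3 d=22 *, r--
l=0 r=5: -15+8=-7 d=12 *, r--

l=0, r=4, best |Δ|=12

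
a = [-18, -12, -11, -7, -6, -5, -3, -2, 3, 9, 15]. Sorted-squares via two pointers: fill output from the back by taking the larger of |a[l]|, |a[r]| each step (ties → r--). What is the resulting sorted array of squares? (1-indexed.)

[1,11] |-18|>|15| out[11]=324 → l++
[2,11] |-12|<=|15| out[10]=225 → r--
[2,10] |-12|>|9| out[9]=144 → l++
[3,10] |-11|>|9| out[8]=121 → l++
[4,10] |-7|<=|9| out[7]=81 → r--
[4,9] |-7|>|3| out[6]=49 → l++
[5,9] |-6|>|3| out[5]=36 → l++
[6,9] |-5|>|3| out[4]=25 → l++
[7,9] |-3|<=|3| out[3]=9 → r--
[7,8] |-3|>|-2| out[2]=9 → l++
[8,8] |-2|<=|-2| out[1]=4 → r--

[4, 9, 9, 25, 36, 49, 81, 121, 144, 225, 324]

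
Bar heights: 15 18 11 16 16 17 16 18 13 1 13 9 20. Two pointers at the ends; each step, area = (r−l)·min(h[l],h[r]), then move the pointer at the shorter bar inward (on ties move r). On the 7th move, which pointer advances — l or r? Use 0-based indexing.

l

l=0 r=12: min(15,20)*12=180 best=180 *, l++
l=1 r=12: min(18,20)*11=198 best=198 *, l++
l=2 r=12: min(11,20)*10=110 best=198, l++
l=3 r=12: min(16,20)*9=144 best=198, l++
l=4 r=12: min(16,20)*8=128 best=198, l++
l=5 r=12: min(17,20)*7=119 best=198, l++
l=6 r=12: min(16,20)*6=96 best=198, l++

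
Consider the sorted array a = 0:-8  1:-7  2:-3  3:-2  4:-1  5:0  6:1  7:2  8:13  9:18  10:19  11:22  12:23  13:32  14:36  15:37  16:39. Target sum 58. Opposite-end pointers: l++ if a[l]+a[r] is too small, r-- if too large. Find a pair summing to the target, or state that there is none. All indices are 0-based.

(19, 39)

[0,16] -8+39=31 <58 → l++
[1,16] -7+39=32 <58 → l++
[2,16] -3+39=36 <58 → l++
[3,16] -2+39=37 <58 → l++
[4,16] -1+39=38 <58 → l++
[5,16] 0+39=39 <58 → l++
[6,16] 1+39=40 <58 → l++
[7,16] 2+39=41 <58 → l++
[8,16] 13+39=52 <58 → l++
[9,16] 18+39=57 <58 → l++
[10,16] 19+39=58 → found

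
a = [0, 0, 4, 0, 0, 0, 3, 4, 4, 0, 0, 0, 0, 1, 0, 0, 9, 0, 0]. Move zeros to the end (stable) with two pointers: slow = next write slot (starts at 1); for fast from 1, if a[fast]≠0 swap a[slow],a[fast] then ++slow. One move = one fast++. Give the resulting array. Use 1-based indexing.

(s=1,f=1) a[fast]=0 → fast++
(s=1,f=2) a[fast]=0 → fast++
(s=1,f=3) a[fast]=4≠0 swap→a[1]=4 → slow++,fast++
(s=2,f=4) a[fast]=0 → fast++
(s=2,f=5) a[fast]=0 → fast++
(s=2,f=6) a[fast]=0 → fast++
(s=2,f=7) a[fast]=3≠0 swap→a[2]=3 → slow++,fast++
(s=3,f=8) a[fast]=4≠0 swap→a[3]=4 → slow++,fast++
(s=4,f=9) a[fast]=4≠0 swap→a[4]=4 → slow++,fast++
(s=5,f=10) a[fast]=0 → fast++
(s=5,f=11) a[fast]=0 → fast++
(s=5,f=12) a[fast]=0 → fast++
(s=5,f=13) a[fast]=0 → fast++
(s=5,f=14) a[fast]=1≠0 swap→a[5]=1 → slow++,fast++
(s=6,f=15) a[fast]=0 → fast++
(s=6,f=16) a[fast]=0 → fast++
(s=6,f=17) a[fast]=9≠0 swap→a[6]=9 → slow++,fast++
(s=7,f=18) a[fast]=0 → fast++
(s=7,f=19) a[fast]=0 → fast++

[4, 3, 4, 4, 1, 9, 0, 0, 0, 0, 0, 0, 0, 0, 0, 0, 0, 0, 0]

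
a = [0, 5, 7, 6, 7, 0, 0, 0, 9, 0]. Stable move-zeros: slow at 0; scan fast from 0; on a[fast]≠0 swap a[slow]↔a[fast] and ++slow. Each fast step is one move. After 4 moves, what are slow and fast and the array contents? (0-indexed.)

(s=0,f=0) a[fast]=0 → fast++
(s=0,f=1) a[fast]=5≠0 swap→a[0]=5 → slow++,fast++
(s=1,f=2) a[fast]=7≠0 swap→a[1]=7 → slow++,fast++
(s=2,f=3) a[fast]=6≠0 swap→a[2]=6 → slow++,fast++

slow=3, fast=4, a=[5, 7, 6, 0, 7, 0, 0, 0, 9, 0]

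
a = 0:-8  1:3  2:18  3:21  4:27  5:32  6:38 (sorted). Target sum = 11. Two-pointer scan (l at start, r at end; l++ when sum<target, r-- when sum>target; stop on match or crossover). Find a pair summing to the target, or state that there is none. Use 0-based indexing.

l=0 r=6: -8+38=30 >11, r--
l=0 r=5: -8+32=24 >11, r--
l=0 r=4: -8+27=19 >11, r--
l=0 r=3: -8+21=13 >11, r--
l=0 r=2: -8+18=10 <11, l++
l=1 r=2: 3+18=21 >11, r--

no pair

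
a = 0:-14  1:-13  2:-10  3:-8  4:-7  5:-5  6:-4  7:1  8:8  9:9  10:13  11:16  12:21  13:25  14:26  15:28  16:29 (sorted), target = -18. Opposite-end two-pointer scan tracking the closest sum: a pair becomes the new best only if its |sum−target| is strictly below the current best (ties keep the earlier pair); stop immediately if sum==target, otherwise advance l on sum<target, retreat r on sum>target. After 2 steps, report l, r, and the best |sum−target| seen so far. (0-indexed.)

l=0, r=14, best |Δ|=32

[0,16] -14+29=15 d=33 * → r--
[0,15] -14+28=14 d=32 * → r--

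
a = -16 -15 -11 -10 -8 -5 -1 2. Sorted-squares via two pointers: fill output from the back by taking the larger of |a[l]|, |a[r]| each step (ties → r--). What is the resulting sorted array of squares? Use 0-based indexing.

[1, 4, 25, 64, 100, 121, 225, 256]

[0,7] |-16|>|2| out[7]=256 → l++
[1,7] |-15|>|2| out[6]=225 → l++
[2,7] |-11|>|2| out[5]=121 → l++
[3,7] |-10|>|2| out[4]=100 → l++
[4,7] |-8|>|2| out[3]=64 → l++
[5,7] |-5|>|2| out[2]=25 → l++
[6,7] |-1|<=|2| out[1]=4 → r--
[6,6] |-1|<=|-1| out[0]=1 → r--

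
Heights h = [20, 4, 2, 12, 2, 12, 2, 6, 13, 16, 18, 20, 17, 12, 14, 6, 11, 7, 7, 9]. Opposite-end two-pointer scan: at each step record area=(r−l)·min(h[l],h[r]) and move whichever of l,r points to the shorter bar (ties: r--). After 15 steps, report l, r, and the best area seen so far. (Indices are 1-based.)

l=1 r=20: min(20,9)*19=171 best=171 *, r--
l=1 r=19: min(20,7)*18=126 best=171, r--
l=1 r=18: min(20,7)*17=119 best=171, r--
l=1 r=17: min(20,11)*16=176 best=176 *, r--
l=1 r=16: min(20,6)*15=90 best=176, r--
l=1 r=15: min(20,14)*14=196 best=196 *, r--
l=1 r=14: min(20,12)*13=156 best=196, r--
l=1 r=13: min(20,17)*12=204 best=204 *, r--
l=1 r=12: min(20,20)*11=220 best=220 *, r--
l=1 r=11: min(20,18)*10=180 best=220, r--
l=1 r=10: min(20,16)*9=144 best=220, r--
l=1 r=9: min(20,13)*8=104 best=220, r--
l=1 r=8: min(20,6)*7=42 best=220, r--
l=1 r=7: min(20,2)*6=12 best=220, r--
l=1 r=6: min(20,12)*5=60 best=220, r--

l=1, r=5, best area=220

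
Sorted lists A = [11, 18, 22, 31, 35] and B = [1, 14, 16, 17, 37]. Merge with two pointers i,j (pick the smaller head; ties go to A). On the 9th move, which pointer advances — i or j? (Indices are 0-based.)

i

[i=0,j=0] A[i]=11>B[j]=1 take 1 → j++
[i=0,j=1] A[i]=11<=B[j]=14 take 11 → i++
[i=1,j=1] A[i]=18>B[j]=14 take 14 → j++
[i=1,j=2] A[i]=18>B[j]=16 take 16 → j++
[i=1,j=3] A[i]=18>B[j]=17 take 17 → j++
[i=1,j=4] A[i]=18<=B[j]=37 take 18 → i++
[i=2,j=4] A[i]=22<=B[j]=37 take 22 → i++
[i=3,j=4] A[i]=31<=B[j]=37 take 31 → i++
[i=4,j=4] A[i]=35<=B[j]=37 take 35 → i++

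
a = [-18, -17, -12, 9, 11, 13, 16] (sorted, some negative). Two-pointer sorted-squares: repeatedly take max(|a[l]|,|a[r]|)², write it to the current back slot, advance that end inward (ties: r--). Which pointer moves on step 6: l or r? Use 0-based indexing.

l=0 r=6: |-18|>|16| out[6]=324, l++
l=1 r=6: |-17|>|16| out[5]=289, l++
l=2 r=6: |-12|<=|16| out[4]=256, r--
l=2 r=5: |-12|<=|13| out[3]=169, r--
l=2 r=4: |-12|>|11| out[2]=144, l++
l=3 r=4: |9|<=|11| out[1]=121, r--

r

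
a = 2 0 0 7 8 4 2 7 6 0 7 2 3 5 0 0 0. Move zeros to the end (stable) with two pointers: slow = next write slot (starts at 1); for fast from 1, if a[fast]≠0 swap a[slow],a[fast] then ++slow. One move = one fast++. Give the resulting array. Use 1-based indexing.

[2, 7, 8, 4, 2, 7, 6, 7, 2, 3, 5, 0, 0, 0, 0, 0, 0]

(s=1,f=1) a[fast]=2≠0 swap→a[1]=2 → slow++,fast++
(s=2,f=2) a[fast]=0 → fast++
(s=2,f=3) a[fast]=0 → fast++
(s=2,f=4) a[fast]=7≠0 swap→a[2]=7 → slow++,fast++
(s=3,f=5) a[fast]=8≠0 swap→a[3]=8 → slow++,fast++
(s=4,f=6) a[fast]=4≠0 swap→a[4]=4 → slow++,fast++
(s=5,f=7) a[fast]=2≠0 swap→a[5]=2 → slow++,fast++
(s=6,f=8) a[fast]=7≠0 swap→a[6]=7 → slow++,fast++
(s=7,f=9) a[fast]=6≠0 swap→a[7]=6 → slow++,fast++
(s=8,f=10) a[fast]=0 → fast++
(s=8,f=11) a[fast]=7≠0 swap→a[8]=7 → slow++,fast++
(s=9,f=12) a[fast]=2≠0 swap→a[9]=2 → slow++,fast++
(s=10,f=13) a[fast]=3≠0 swap→a[10]=3 → slow++,fast++
(s=11,f=14) a[fast]=5≠0 swap→a[11]=5 → slow++,fast++
(s=12,f=15) a[fast]=0 → fast++
(s=12,f=16) a[fast]=0 → fast++
(s=12,f=17) a[fast]=0 → fast++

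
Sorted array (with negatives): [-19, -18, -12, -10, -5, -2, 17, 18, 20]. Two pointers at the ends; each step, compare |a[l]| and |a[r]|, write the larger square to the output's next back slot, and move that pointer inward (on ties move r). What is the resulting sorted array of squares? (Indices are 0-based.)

[0,8] |-19|<=|20| out[8]=400 → r--
[0,7] |-19|>|18| out[7]=361 → l++
[1,7] |-18|<=|18| out[6]=324 → r--
[1,6] |-18|>|17| out[5]=324 → l++
[2,6] |-12|<=|17| out[4]=289 → r--
[2,5] |-12|>|-2| out[3]=144 → l++
[3,5] |-10|>|-2| out[2]=100 → l++
[4,5] |-5|>|-2| out[1]=25 → l++
[5,5] |-2|<=|-2| out[0]=4 → r--

[4, 25, 100, 144, 289, 324, 324, 361, 400]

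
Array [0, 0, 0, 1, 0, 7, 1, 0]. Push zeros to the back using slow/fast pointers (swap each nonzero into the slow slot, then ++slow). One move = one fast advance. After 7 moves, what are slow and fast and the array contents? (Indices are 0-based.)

slow=0 fast=0: a[fast]=0, fast++
slow=0 fast=1: a[fast]=0, fast++
slow=0 fast=2: a[fast]=0, fast++
slow=0 fast=3: a[fast]=1≠0 swap→a[0]=1, slow++,fast++
slow=1 fast=4: a[fast]=0, fast++
slow=1 fast=5: a[fast]=7≠0 swap→a[1]=7, slow++,fast++
slow=2 fast=6: a[fast]=1≠0 swap→a[2]=1, slow++,fast++

slow=3, fast=7, a=[1, 7, 1, 0, 0, 0, 0, 0]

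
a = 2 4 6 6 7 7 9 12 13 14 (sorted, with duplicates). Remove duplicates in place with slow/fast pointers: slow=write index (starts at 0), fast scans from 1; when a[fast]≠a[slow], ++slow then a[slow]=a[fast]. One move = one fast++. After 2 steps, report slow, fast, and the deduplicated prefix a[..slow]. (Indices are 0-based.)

slow=2, fast=3, prefix=[2, 4, 6]

slow=0 fast=1: a[fast]=4≠a[slow]=2 write a[1]=4, slow++,fast++
slow=1 fast=2: a[fast]=6≠a[slow]=4 write a[2]=6, slow++,fast++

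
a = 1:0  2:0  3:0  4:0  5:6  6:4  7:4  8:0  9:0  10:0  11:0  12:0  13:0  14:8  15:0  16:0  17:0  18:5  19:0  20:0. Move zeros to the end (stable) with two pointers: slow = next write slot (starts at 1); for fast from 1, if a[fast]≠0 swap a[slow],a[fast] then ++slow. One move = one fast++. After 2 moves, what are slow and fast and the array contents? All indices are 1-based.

slow=1 fast=1: a[fast]=0, fast++
slow=1 fast=2: a[fast]=0, fast++

slow=1, fast=3, a=[0, 0, 0, 0, 6, 4, 4, 0, 0, 0, 0, 0, 0, 8, 0, 0, 0, 5, 0, 0]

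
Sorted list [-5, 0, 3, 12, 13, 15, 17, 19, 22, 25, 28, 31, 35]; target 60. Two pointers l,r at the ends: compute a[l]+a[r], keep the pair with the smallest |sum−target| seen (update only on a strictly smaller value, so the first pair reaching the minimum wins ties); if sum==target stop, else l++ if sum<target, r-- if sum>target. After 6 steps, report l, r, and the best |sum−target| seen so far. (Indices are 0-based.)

[0,12] -5+35=30 d=30 * → l++
[1,12] 0+35=35 d=25 * → l++
[2,12] 3+35=38 d=22 * → l++
[3,12] 12+35=47 d=13 * → l++
[4,12] 13+35=48 d=12 * → l++
[5,12] 15+35=50 d=10 * → l++

l=6, r=12, best |Δ|=10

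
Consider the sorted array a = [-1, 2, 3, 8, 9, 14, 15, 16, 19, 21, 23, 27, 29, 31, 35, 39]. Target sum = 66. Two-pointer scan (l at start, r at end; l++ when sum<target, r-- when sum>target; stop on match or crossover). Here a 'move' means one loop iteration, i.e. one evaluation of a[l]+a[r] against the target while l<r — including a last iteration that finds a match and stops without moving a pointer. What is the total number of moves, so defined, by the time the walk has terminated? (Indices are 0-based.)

12 moves

[0,15] -1+39=38 <66 → l++
[1,15] 2+39=41 <66 → l++
[2,15] 3+39=42 <66 → l++
[3,15] 8+39=47 <66 → l++
[4,15] 9+39=48 <66 → l++
[5,15] 14+39=53 <66 → l++
[6,15] 15+39=54 <66 → l++
[7,15] 16+39=55 <66 → l++
[8,15] 19+39=58 <66 → l++
[9,15] 21+39=60 <66 → l++
[10,15] 23+39=62 <66 → l++
[11,15] 27+39=66 → found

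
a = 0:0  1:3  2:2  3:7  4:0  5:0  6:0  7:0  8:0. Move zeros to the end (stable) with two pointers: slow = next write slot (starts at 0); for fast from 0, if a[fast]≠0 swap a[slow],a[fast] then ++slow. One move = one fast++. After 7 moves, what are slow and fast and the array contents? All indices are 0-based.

slow=0 fast=0: a[fast]=0, fast++
slow=0 fast=1: a[fast]=3≠0 swap→a[0]=3, slow++,fast++
slow=1 fast=2: a[fast]=2≠0 swap→a[1]=2, slow++,fast++
slow=2 fast=3: a[fast]=7≠0 swap→a[2]=7, slow++,fast++
slow=3 fast=4: a[fast]=0, fast++
slow=3 fast=5: a[fast]=0, fast++
slow=3 fast=6: a[fast]=0, fast++

slow=3, fast=7, a=[3, 2, 7, 0, 0, 0, 0, 0, 0]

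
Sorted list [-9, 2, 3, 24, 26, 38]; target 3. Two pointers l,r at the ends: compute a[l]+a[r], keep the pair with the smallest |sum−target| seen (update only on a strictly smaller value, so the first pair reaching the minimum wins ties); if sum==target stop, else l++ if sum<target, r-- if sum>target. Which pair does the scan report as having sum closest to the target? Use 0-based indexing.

l=0 r=5: -9+38=29 d=26 *, r--
l=0 r=4: -9+26=17 d=14 *, r--
l=0 r=3: -9+24=15 d=12 *, r--
l=0 r=2: -9+3=-6 d=9 *, l++
l=1 r=2: 2+3=5 d=2 *, r--

pair (2, 3) with sum 5 (|Δ|=2)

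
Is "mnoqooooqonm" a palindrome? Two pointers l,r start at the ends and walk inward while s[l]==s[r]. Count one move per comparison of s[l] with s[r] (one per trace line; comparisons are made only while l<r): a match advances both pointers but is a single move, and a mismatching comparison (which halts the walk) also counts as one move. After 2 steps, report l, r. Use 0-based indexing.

[0,11] 'm'=='m' → l++,r--
[1,10] 'n'=='n' → l++,r--

l=2, r=9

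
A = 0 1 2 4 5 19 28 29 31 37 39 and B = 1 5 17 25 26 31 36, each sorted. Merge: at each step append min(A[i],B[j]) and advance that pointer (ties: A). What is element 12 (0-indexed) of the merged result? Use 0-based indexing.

i=0 j=0: A[i]=0<=B[j]=1 take 0, i++
i=1 j=0: A[i]=1<=B[j]=1 take 1, i++
i=2 j=0: A[i]=2>B[j]=1 take 1, j++
i=2 j=1: A[i]=2<=B[j]=5 take 2, i++
i=3 j=1: A[i]=4<=B[j]=5 take 4, i++
i=4 j=1: A[i]=5<=B[j]=5 take 5, i++
i=5 j=1: A[i]=19>B[j]=5 take 5, j++
i=5 j=2: A[i]=19>B[j]=17 take 17, j++
i=5 j=3: A[i]=19<=B[j]=25 take 19, i++
i=6 j=3: A[i]=28>B[j]=25 take 25, j++
i=6 j=4: A[i]=28>B[j]=26 take 26, j++
i=6 j=5: A[i]=28<=B[j]=31 take 28, i++
i=7 j=5: A[i]=29<=B[j]=31 take 29, i++
i=8 j=5: A[i]=31<=B[j]=31 take 31, i++
i=9 j=5: A[i]=37>B[j]=31 take 31, j++
i=9 j=6: A[i]=37>B[j]=36 take 36, j++
i=9 j=7: B done, take A[i]=37, i++
i=10 j=7: B done, take A[i]=39, i++

merged[12] = 29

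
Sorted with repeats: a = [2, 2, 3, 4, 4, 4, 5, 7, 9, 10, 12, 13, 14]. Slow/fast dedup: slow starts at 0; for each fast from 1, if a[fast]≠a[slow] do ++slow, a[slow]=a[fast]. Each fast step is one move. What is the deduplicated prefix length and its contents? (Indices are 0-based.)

length 10; prefix = [2, 3, 4, 5, 7, 9, 10, 12, 13, 14]

(s=0,f=1) a[fast]=2=a[slow] dup → fast++
(s=0,f=2) a[fast]=3≠a[slow]=2 write a[1]=3 → slow++,fast++
(s=1,f=3) a[fast]=4≠a[slow]=3 write a[2]=4 → slow++,fast++
(s=2,f=4) a[fast]=4=a[slow] dup → fast++
(s=2,f=5) a[fast]=4=a[slow] dup → fast++
(s=2,f=6) a[fast]=5≠a[slow]=4 write a[3]=5 → slow++,fast++
(s=3,f=7) a[fast]=7≠a[slow]=5 write a[4]=7 → slow++,fast++
(s=4,f=8) a[fast]=9≠a[slow]=7 write a[5]=9 → slow++,fast++
(s=5,f=9) a[fast]=10≠a[slow]=9 write a[6]=10 → slow++,fast++
(s=6,f=10) a[fast]=12≠a[slow]=10 write a[7]=12 → slow++,fast++
(s=7,f=11) a[fast]=13≠a[slow]=12 write a[8]=13 → slow++,fast++
(s=8,f=12) a[fast]=14≠a[slow]=13 write a[9]=14 → slow++,fast++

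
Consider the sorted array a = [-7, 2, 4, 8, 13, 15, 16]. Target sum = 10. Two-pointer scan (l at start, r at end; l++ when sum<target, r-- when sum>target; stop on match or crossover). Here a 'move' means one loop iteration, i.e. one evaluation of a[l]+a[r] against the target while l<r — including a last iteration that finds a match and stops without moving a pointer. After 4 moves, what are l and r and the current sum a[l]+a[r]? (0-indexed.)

l=1, r=3, sum=10

l=0 r=6: -7+16=9 <10, l++
l=1 r=6: 2+16=18 >10, r--
l=1 r=5: 2+15=17 >10, r--
l=1 r=4: 2+13=15 >10, r--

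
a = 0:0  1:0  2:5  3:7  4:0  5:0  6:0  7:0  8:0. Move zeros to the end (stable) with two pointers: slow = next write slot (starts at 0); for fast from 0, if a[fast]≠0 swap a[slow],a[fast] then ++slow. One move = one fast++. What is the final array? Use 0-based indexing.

(s=0,f=0) a[fast]=0 → fast++
(s=0,f=1) a[fast]=0 → fast++
(s=0,f=2) a[fast]=5≠0 swap→a[0]=5 → slow++,fast++
(s=1,f=3) a[fast]=7≠0 swap→a[1]=7 → slow++,fast++
(s=2,f=4) a[fast]=0 → fast++
(s=2,f=5) a[fast]=0 → fast++
(s=2,f=6) a[fast]=0 → fast++
(s=2,f=7) a[fast]=0 → fast++
(s=2,f=8) a[fast]=0 → fast++

[5, 7, 0, 0, 0, 0, 0, 0, 0]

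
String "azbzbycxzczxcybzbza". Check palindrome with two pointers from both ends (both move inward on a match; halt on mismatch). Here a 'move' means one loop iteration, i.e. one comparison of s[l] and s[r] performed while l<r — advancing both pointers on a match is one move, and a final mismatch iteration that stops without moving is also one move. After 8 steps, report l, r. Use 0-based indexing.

l=8, r=10

[0,18] 'a'=='a' → l++,r--
[1,17] 'z'=='z' → l++,r--
[2,16] 'b'=='b' → l++,r--
[3,15] 'z'=='z' → l++,r--
[4,14] 'b'=='b' → l++,r--
[5,13] 'y'=='y' → l++,r--
[6,12] 'c'=='c' → l++,r--
[7,11] 'x'=='x' → l++,r--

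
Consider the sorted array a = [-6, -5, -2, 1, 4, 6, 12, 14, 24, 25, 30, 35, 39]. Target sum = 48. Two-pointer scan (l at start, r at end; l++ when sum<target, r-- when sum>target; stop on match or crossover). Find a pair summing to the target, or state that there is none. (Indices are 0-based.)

no pair

l=0 r=12: -6+39=33 <48, l++
l=1 r=12: -5+39=34 <48, l++
l=2 r=12: -2+39=37 <48, l++
l=3 r=12: 1+39=40 <48, l++
l=4 r=12: 4+39=43 <48, l++
l=5 r=12: 6+39=45 <48, l++
l=6 r=12: 12+39=51 >48, r--
l=6 r=11: 12+35=47 <48, l++
l=7 r=11: 14+35=49 >48, r--
l=7 r=10: 14+30=44 <48, l++
l=8 r=10: 24+30=54 >48, r--
l=8 r=9: 24+25=49 >48, r--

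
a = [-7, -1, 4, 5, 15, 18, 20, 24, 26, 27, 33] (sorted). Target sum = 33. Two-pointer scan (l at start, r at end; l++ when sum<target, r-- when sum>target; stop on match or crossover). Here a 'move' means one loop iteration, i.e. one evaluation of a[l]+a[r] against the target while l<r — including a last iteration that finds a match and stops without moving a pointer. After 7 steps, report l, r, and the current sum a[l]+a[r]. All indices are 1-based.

l=5, r=8, sum=39

l=1 r=11: -7+33=26 <33, l++
l=2 r=11: -1+33=32 <33, l++
l=3 r=11: 4+33=37 >33, r--
l=3 r=10: 4+27=31 <33, l++
l=4 r=10: 5+27=32 <33, l++
l=5 r=10: 15+27=42 >33, r--
l=5 r=9: 15+26=41 >33, r--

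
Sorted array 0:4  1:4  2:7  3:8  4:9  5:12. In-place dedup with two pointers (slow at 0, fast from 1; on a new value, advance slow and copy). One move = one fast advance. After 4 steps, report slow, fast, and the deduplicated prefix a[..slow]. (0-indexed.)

slow=3, fast=5, prefix=[4, 7, 8, 9]

slow=0 fast=1: a[fast]=4=a[slow] dup, fast++
slow=0 fast=2: a[fast]=7≠a[slow]=4 write a[1]=7, slow++,fast++
slow=1 fast=3: a[fast]=8≠a[slow]=7 write a[2]=8, slow++,fast++
slow=2 fast=4: a[fast]=9≠a[slow]=8 write a[3]=9, slow++,fast++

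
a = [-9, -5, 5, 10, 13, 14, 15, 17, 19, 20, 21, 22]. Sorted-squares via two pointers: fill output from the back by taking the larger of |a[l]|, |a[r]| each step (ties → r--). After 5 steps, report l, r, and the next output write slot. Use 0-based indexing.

l=0 r=11: |-9|<=|22| out[11]=484, r--
l=0 r=10: |-9|<=|21| out[10]=441, r--
l=0 r=9: |-9|<=|20| out[9]=400, r--
l=0 r=8: |-9|<=|19| out[8]=361, r--
l=0 r=7: |-9|<=|17| out[7]=289, r--

l=0, r=6, next write slot=6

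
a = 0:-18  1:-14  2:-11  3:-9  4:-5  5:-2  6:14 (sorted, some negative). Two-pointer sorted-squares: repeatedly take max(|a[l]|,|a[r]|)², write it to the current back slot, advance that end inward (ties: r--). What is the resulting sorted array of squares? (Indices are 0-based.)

[4, 25, 81, 121, 196, 196, 324]

l=0 r=6: |-18|>|14| out[6]=324, l++
l=1 r=6: |-14|<=|14| out[5]=196, r--
l=1 r=5: |-14|>|-2| out[4]=196, l++
l=2 r=5: |-11|>|-2| out[3]=121, l++
l=3 r=5: |-9|>|-2| out[2]=81, l++
l=4 r=5: |-5|>|-2| out[1]=25, l++
l=5 r=5: |-2|<=|-2| out[0]=4, r--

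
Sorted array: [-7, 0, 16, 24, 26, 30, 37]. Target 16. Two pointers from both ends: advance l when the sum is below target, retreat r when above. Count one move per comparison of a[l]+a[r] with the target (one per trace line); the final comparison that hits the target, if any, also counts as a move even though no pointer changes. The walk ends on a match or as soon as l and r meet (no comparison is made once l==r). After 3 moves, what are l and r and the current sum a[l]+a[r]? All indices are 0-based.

[0,6] -7+37=30 >16 → r--
[0,5] -7+30=23 >16 → r--
[0,4] -7+26=19 >16 → r--

l=0, r=3, sum=17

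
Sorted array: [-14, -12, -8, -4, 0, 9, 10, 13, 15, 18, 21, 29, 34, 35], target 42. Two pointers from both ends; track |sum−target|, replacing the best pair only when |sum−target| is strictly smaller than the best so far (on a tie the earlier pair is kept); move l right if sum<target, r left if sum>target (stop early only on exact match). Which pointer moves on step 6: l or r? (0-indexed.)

r

[0,13] -14+35=21 d=21 * → l++
[1,13] -12+35=23 d=19 * → l++
[2,13] -8+35=27 d=15 * → l++
[3,13] -4+35=31 d=11 * → l++
[4,13] 0+35=35 d=7 * → l++
[5,13] 9+35=44 d=2 * → r--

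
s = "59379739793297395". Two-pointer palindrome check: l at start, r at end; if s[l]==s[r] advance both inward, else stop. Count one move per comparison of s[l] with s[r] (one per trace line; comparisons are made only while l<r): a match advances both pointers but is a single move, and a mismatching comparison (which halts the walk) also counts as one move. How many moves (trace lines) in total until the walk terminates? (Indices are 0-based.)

l=0 r=16: '5'=='5', l++,r--
l=1 r=15: '9'=='9', l++,r--
l=2 r=14: '3'=='3', l++,r--
l=3 r=13: '7'=='7', l++,r--
l=4 r=12: '9'=='9', l++,r--
l=5 r=11: '7'!='2', stop

6 moves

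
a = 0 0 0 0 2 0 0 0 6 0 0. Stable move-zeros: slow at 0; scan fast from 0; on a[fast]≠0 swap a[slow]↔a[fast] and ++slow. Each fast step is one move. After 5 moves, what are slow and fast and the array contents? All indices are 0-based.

slow=1, fast=5, a=[2, 0, 0, 0, 0, 0, 0, 0, 6, 0, 0]

slow=0 fast=0: a[fast]=0, fast++
slow=0 fast=1: a[fast]=0, fast++
slow=0 fast=2: a[fast]=0, fast++
slow=0 fast=3: a[fast]=0, fast++
slow=0 fast=4: a[fast]=2≠0 swap→a[0]=2, slow++,fast++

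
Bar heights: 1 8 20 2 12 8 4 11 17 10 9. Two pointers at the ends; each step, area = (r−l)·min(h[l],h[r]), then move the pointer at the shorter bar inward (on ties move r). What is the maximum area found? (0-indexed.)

max area = 102

l=0 r=10: min(1,9)*10=10 best=10 *, l++
l=1 r=10: min(8,9)*9=72 best=72 *, l++
l=2 r=10: min(20,9)*8=72 best=72, r--
l=2 r=9: min(20,10)*7=70 best=72, r--
l=2 r=8: min(20,17)*6=102 best=102 *, r--
l=2 r=7: min(20,11)*5=55 best=102, r--
l=2 r=6: min(20,4)*4=16 best=102, r--
l=2 r=5: min(20,8)*3=24 best=102, r--
l=2 r=4: min(20,12)*2=24 best=102, r--
l=2 r=3: min(20,2)*1=2 best=102, r--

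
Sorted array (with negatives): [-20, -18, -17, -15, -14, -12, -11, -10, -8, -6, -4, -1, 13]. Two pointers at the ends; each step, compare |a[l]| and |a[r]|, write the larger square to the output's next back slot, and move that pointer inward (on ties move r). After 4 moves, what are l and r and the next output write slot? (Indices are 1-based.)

l=5, r=13, next write slot=9

[1,13] |-20|>|13| out[13]=400 → l++
[2,13] |-18|>|13| out[12]=324 → l++
[3,13] |-17|>|13| out[11]=289 → l++
[4,13] |-15|>|13| out[10]=225 → l++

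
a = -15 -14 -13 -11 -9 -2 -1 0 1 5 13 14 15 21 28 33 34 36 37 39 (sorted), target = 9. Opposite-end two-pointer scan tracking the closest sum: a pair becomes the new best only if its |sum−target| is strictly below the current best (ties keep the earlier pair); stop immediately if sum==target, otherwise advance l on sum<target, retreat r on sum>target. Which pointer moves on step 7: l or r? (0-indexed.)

l=0 r=19: -15+39=24 d=15 *, r--
l=0 r=18: -15+37=22 d=13 *, r--
l=0 r=17: -15+36=21 d=12 *, r--
l=0 r=16: -15+34=19 d=10 *, r--
l=0 r=15: -15+33=18 d=9 *, r--
l=0 r=14: -15+28=13 d=4 *, r--
l=0 r=13: -15+21=6 d=3 *, l++

l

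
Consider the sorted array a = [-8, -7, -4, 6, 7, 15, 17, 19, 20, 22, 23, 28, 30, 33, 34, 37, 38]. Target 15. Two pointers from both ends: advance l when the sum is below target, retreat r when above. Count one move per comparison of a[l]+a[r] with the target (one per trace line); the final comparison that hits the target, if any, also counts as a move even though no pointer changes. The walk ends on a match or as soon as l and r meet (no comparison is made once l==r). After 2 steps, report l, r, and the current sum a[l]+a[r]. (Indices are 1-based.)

l=1, r=15, sum=26

l=1 r=17: -8+38=30 >15, r--
l=1 r=16: -8+37=29 >15, r--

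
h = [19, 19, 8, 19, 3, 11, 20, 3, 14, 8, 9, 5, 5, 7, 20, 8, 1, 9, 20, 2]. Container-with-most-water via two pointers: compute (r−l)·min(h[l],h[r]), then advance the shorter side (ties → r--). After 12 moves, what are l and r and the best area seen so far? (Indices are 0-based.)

[0,19] min(19,2)*19=38 best=38 * → r--
[0,18] min(19,20)*18=342 best=342 * → l++
[1,18] min(19,20)*17=323 best=342 → l++
[2,18] min(8,20)*16=128 best=342 → l++
[3,18] min(19,20)*15=285 best=342 → l++
[4,18] min(3,20)*14=42 best=342 → l++
[5,18] min(11,20)*13=143 best=342 → l++
[6,18] min(20,20)*12=240 best=342 → r--
[6,17] min(20,9)*11=99 best=342 → r--
[6,16] min(20,1)*10=10 best=342 → r--
[6,15] min(20,8)*9=72 best=342 → r--
[6,14] min(20,20)*8=160 best=342 → r--

l=6, r=13, best area=342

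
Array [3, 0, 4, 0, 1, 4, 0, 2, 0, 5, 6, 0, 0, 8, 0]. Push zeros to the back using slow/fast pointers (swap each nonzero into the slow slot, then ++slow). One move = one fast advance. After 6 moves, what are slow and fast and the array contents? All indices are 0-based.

slow=0 fast=0: a[fast]=3≠0 swap→a[0]=3, slow++,fast++
slow=1 fast=1: a[fast]=0, fast++
slow=1 fast=2: a[fast]=4≠0 swap→a[1]=4, slow++,fast++
slow=2 fast=3: a[fast]=0, fast++
slow=2 fast=4: a[fast]=1≠0 swap→a[2]=1, slow++,fast++
slow=3 fast=5: a[fast]=4≠0 swap→a[3]=4, slow++,fast++

slow=4, fast=6, a=[3, 4, 1, 4, 0, 0, 0, 2, 0, 5, 6, 0, 0, 8, 0]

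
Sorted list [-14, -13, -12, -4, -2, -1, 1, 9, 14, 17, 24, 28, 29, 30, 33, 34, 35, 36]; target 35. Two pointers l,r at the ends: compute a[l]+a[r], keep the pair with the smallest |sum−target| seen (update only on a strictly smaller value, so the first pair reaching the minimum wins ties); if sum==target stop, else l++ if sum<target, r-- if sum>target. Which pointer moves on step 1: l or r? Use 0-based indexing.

l

[0,17] -14+36=22 d=13 * → l++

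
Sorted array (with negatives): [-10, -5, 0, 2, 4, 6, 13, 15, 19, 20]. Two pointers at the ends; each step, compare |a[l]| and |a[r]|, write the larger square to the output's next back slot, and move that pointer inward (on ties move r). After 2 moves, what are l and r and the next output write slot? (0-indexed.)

l=0, r=7, next write slot=7

l=0 r=9: |-10|<=|20| out[9]=400, r--
l=0 r=8: |-10|<=|19| out[8]=361, r--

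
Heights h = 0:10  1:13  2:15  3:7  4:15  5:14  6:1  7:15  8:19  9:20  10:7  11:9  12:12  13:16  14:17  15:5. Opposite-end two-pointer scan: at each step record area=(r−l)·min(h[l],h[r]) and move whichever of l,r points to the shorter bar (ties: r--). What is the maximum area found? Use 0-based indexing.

l=0 r=15: min(10,5)*15=75 best=75 *, r--
l=0 r=14: min(10,17)*14=140 best=140 *, l++
l=1 r=14: min(13,17)*13=169 best=169 *, l++
l=2 r=14: min(15,17)*12=180 best=180 *, l++
l=3 r=14: min(7,17)*11=77 best=180, l++
l=4 r=14: min(15,17)*10=150 best=180, l++
l=5 r=14: min(14,17)*9=126 best=180, l++
l=6 r=14: min(1,17)*8=8 best=180, l++
l=7 r=14: min(15,17)*7=105 best=180, l++
l=8 r=14: min(19,17)*6=102 best=180, r--
l=8 r=13: min(19,16)*5=80 best=180, r--
l=8 r=12: min(19,12)*4=48 best=180, r--
l=8 r=11: min(19,9)*3=27 best=180, r--
l=8 r=10: min(19,7)*2=14 best=180, r--
l=8 r=9: min(19,20)*1=19 best=180, l++

max area = 180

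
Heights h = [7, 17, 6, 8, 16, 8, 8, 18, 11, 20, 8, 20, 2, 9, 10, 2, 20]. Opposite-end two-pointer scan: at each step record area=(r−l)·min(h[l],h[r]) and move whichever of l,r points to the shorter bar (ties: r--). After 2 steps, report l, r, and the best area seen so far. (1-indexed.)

[1,17] min(7,20)*16=112 best=112 * → l++
[2,17] min(17,20)*15=255 best=255 * → l++

l=3, r=17, best area=255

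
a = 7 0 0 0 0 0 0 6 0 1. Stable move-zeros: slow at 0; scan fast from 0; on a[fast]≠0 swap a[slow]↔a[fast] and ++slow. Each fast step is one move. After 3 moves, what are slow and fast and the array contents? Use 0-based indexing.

(s=0,f=0) a[fast]=7≠0 swap→a[0]=7 → slow++,fast++
(s=1,f=1) a[fast]=0 → fast++
(s=1,f=2) a[fast]=0 → fast++

slow=1, fast=3, a=[7, 0, 0, 0, 0, 0, 0, 6, 0, 1]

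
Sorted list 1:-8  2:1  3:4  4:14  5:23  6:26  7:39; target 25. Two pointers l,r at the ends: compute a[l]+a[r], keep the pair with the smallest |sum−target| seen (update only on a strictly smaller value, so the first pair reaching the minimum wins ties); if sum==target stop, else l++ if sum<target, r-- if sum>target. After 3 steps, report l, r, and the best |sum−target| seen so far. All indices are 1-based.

l=2, r=5, best |Δ|=2

[1,7] -8+39=31 d=6 * → r--
[1,6] -8+26=18 d=7 → l++
[2,6] 1+26=27 d=2 * → r--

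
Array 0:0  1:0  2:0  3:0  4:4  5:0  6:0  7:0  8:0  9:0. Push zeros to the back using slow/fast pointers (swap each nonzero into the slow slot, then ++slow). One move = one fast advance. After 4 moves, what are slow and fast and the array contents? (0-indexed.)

(s=0,f=0) a[fast]=0 → fast++
(s=0,f=1) a[fast]=0 → fast++
(s=0,f=2) a[fast]=0 → fast++
(s=0,f=3) a[fast]=0 → fast++

slow=0, fast=4, a=[0, 0, 0, 0, 4, 0, 0, 0, 0, 0]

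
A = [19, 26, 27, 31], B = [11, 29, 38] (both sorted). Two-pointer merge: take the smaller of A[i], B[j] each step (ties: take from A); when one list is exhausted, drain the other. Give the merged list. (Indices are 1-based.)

[11, 19, 26, 27, 29, 31, 38]

[i=1,j=1] A[i]=19>B[j]=11 take 11 → j++
[i=1,j=2] A[i]=19<=B[j]=29 take 19 → i++
[i=2,j=2] A[i]=26<=B[j]=29 take 26 → i++
[i=3,j=2] A[i]=27<=B[j]=29 take 27 → i++
[i=4,j=2] A[i]=31>B[j]=29 take 29 → j++
[i=4,j=3] A[i]=31<=B[j]=38 take 31 → i++
[i=5,j=3] A done, take B[j]=38 → j++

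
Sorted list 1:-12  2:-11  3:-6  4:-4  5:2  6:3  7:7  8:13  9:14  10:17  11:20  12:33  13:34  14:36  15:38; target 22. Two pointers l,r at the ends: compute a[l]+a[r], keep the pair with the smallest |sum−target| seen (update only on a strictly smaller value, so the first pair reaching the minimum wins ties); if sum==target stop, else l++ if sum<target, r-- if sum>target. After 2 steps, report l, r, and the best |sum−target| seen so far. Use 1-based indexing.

l=1, r=13, best |Δ|=2

l=1 r=15: -12+38=26 d=4 *, r--
l=1 r=14: -12+36=24 d=2 *, r--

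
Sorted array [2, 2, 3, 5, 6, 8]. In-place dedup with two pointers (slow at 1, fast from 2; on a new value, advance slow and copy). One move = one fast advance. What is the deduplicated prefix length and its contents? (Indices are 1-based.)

length 5; prefix = [2, 3, 5, 6, 8]

(s=1,f=2) a[fast]=2=a[slow] dup → fast++
(s=1,f=3) a[fast]=3≠a[slow]=2 write a[2]=3 → slow++,fast++
(s=2,f=4) a[fast]=5≠a[slow]=3 write a[3]=5 → slow++,fast++
(s=3,f=5) a[fast]=6≠a[slow]=5 write a[4]=6 → slow++,fast++
(s=4,f=6) a[fast]=8≠a[slow]=6 write a[5]=8 → slow++,fast++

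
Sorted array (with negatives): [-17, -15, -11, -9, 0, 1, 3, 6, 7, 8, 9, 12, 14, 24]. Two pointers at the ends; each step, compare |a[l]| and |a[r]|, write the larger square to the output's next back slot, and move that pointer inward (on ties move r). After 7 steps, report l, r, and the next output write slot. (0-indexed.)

l=3, r=9, next write slot=6

l=0 r=13: |-17|<=|24| out[13]=576, r--
l=0 r=12: |-17|>|14| out[12]=289, l++
l=1 r=12: |-15|>|14| out[11]=225, l++
l=2 r=12: |-11|<=|14| out[10]=196, r--
l=2 r=11: |-11|<=|12| out[9]=144, r--
l=2 r=10: |-11|>|9| out[8]=121, l++
l=3 r=10: |-9|<=|9| out[7]=81, r--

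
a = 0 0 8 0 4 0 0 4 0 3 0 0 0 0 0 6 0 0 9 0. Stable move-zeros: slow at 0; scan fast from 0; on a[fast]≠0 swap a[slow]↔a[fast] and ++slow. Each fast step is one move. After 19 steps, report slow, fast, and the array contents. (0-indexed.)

slow=0 fast=0: a[fast]=0, fast++
slow=0 fast=1: a[fast]=0, fast++
slow=0 fast=2: a[fast]=8≠0 swap→a[0]=8, slow++,fast++
slow=1 fast=3: a[fast]=0, fast++
slow=1 fast=4: a[fast]=4≠0 swap→a[1]=4, slow++,fast++
slow=2 fast=5: a[fast]=0, fast++
slow=2 fast=6: a[fast]=0, fast++
slow=2 fast=7: a[fast]=4≠0 swap→a[2]=4, slow++,fast++
slow=3 fast=8: a[fast]=0, fast++
slow=3 fast=9: a[fast]=3≠0 swap→a[3]=3, slow++,fast++
slow=4 fast=10: a[fast]=0, fast++
slow=4 fast=11: a[fast]=0, fast++
slow=4 fast=12: a[fast]=0, fast++
slow=4 fast=13: a[fast]=0, fast++
slow=4 fast=14: a[fast]=0, fast++
slow=4 fast=15: a[fast]=6≠0 swap→a[4]=6, slow++,fast++
slow=5 fast=16: a[fast]=0, fast++
slow=5 fast=17: a[fast]=0, fast++
slow=5 fast=18: a[fast]=9≠0 swap→a[5]=9, slow++,fast++

slow=6, fast=19, a=[8, 4, 4, 3, 6, 9, 0, 0, 0, 0, 0, 0, 0, 0, 0, 0, 0, 0, 0, 0]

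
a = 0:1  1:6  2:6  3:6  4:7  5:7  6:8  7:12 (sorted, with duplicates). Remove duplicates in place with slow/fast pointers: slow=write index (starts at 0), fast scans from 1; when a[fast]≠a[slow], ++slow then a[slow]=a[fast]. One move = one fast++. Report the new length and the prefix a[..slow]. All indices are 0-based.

(s=0,f=1) a[fast]=6≠a[slow]=1 write a[1]=6 → slow++,fast++
(s=1,f=2) a[fast]=6=a[slow] dup → fast++
(s=1,f=3) a[fast]=6=a[slow] dup → fast++
(s=1,f=4) a[fast]=7≠a[slow]=6 write a[2]=7 → slow++,fast++
(s=2,f=5) a[fast]=7=a[slow] dup → fast++
(s=2,f=6) a[fast]=8≠a[slow]=7 write a[3]=8 → slow++,fast++
(s=3,f=7) a[fast]=12≠a[slow]=8 write a[4]=12 → slow++,fast++

length 5; prefix = [1, 6, 7, 8, 12]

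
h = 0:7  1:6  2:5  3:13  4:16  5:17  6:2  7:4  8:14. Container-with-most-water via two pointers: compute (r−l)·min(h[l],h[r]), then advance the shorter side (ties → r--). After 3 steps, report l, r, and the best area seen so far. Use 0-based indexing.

[0,8] min(7,14)*8=56 best=56 * → l++
[1,8] min(6,14)*7=42 best=56 → l++
[2,8] min(5,14)*6=30 best=56 → l++

l=3, r=8, best area=56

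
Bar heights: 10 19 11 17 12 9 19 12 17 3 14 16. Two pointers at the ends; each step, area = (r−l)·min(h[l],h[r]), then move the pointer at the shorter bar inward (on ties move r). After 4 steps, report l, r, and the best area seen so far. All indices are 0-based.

l=0 r=11: min(10,16)*11=110 best=110 *, l++
l=1 r=11: min(19,16)*10=160 best=160 *, r--
l=1 r=10: min(19,14)*9=126 best=160, r--
l=1 r=9: min(19,3)*8=24 best=160, r--

l=1, r=8, best area=160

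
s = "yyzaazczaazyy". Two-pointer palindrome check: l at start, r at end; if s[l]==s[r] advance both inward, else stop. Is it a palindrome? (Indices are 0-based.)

l=0 r=12: 'y'=='y', l++,r--
l=1 r=11: 'y'=='y', l++,r--
l=2 r=10: 'z'=='z', l++,r--
l=3 r=9: 'a'=='a', l++,r--
l=4 r=8: 'a'=='a', l++,r--
l=5 r=7: 'z'=='z', l++,r--

palindrome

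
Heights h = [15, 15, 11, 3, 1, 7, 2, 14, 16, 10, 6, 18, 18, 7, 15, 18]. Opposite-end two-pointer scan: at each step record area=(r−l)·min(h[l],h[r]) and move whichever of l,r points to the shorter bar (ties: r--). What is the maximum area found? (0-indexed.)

max area = 225

[0,15] min(15,18)*15=225 best=225 * → l++
[1,15] min(15,18)*14=210 best=225 → l++
[2,15] min(11,18)*13=143 best=225 → l++
[3,15] min(3,18)*12=36 best=225 → l++
[4,15] min(1,18)*11=11 best=225 → l++
[5,15] min(7,18)*10=70 best=225 → l++
[6,15] min(2,18)*9=18 best=225 → l++
[7,15] min(14,18)*8=112 best=225 → l++
[8,15] min(16,18)*7=112 best=225 → l++
[9,15] min(10,18)*6=60 best=225 → l++
[10,15] min(6,18)*5=30 best=225 → l++
[11,15] min(18,18)*4=72 best=225 → r--
[11,14] min(18,15)*3=45 best=225 → r--
[11,13] min(18,7)*2=14 best=225 → r--
[11,12] min(18,18)*1=18 best=225 → r--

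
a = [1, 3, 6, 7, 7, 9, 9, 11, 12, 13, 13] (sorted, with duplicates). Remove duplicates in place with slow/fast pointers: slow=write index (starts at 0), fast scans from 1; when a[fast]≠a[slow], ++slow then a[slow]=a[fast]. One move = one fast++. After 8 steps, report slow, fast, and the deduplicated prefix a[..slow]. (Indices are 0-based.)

(s=0,f=1) a[fast]=3≠a[slow]=1 write a[1]=3 → slow++,fast++
(s=1,f=2) a[fast]=6≠a[slow]=3 write a[2]=6 → slow++,fast++
(s=2,f=3) a[fast]=7≠a[slow]=6 write a[3]=7 → slow++,fast++
(s=3,f=4) a[fast]=7=a[slow] dup → fast++
(s=3,f=5) a[fast]=9≠a[slow]=7 write a[4]=9 → slow++,fast++
(s=4,f=6) a[fast]=9=a[slow] dup → fast++
(s=4,f=7) a[fast]=11≠a[slow]=9 write a[5]=11 → slow++,fast++
(s=5,f=8) a[fast]=12≠a[slow]=11 write a[6]=12 → slow++,fast++

slow=6, fast=9, prefix=[1, 3, 6, 7, 9, 11, 12]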